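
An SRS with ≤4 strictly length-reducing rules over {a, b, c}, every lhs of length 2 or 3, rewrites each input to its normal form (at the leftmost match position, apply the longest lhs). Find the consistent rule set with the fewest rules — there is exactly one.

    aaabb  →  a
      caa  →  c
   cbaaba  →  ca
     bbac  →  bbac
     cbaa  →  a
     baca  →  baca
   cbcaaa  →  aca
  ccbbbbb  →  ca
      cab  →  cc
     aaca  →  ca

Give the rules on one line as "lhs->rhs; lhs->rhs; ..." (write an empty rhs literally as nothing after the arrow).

  | aaabb => abb => cb => a
  | caa => c
  | cbaaba => aaaba => aba => ca
  | bbac

aa->; ab->c; cb->a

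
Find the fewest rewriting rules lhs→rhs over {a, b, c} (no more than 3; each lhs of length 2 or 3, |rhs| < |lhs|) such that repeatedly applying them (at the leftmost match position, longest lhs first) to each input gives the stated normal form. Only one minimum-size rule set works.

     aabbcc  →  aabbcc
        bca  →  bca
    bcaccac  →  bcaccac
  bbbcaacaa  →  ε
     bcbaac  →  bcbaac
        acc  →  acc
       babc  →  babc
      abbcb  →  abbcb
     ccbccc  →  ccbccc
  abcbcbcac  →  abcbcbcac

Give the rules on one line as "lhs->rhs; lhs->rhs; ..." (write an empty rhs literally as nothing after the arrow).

bbb->; caa->

  | aabbcc
  | bca
  | bcaccac
  | bbbcaacaa => caacaa => caa => ε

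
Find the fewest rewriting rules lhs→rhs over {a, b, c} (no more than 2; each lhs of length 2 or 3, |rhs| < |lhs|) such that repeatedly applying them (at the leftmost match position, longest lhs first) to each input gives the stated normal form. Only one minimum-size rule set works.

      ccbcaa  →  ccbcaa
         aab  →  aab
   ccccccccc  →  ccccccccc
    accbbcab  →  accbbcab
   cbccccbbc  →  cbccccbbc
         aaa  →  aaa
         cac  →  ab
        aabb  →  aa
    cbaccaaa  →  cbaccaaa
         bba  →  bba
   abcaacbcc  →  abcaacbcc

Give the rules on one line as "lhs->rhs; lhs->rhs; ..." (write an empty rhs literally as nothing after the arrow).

abb->a; cac->ab

  | ccbcaa
  | aab
  | ccccccccc
  | accbbcab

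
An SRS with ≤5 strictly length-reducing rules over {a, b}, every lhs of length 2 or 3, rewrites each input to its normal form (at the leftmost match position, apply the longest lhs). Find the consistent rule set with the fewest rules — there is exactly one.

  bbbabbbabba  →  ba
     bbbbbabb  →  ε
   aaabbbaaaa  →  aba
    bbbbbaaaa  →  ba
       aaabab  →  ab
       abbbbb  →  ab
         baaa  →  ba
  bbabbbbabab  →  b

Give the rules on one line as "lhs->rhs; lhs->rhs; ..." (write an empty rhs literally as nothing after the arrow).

aa->a; bab->b; bb->; bba->ba

  | bbbabbbabba => babbbabba => bbbabba => babba => bba => ba
  | bbbbbabb => bbbabb => babb => bb => ε
  | aaabbbaaaa => aabbbaaaa => abbbaaaa => abaaaa => abaaa => abaa => aba
  | bbbbbaaaa => bbbaaaa => baaaa => baaa => baa => ba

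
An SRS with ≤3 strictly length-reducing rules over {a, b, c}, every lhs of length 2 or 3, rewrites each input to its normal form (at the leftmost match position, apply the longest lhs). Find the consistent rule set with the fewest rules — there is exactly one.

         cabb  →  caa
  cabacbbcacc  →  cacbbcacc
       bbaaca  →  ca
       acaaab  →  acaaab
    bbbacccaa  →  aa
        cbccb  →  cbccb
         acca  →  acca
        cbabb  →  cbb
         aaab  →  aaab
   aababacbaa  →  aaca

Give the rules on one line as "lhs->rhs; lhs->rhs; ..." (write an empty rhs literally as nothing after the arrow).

  | cabb => caa
  | cabacbbcacc => cacbbcacc
  | bbaaca => baca => ca
  | acaaab

abb->aa; ba->; ccc->aa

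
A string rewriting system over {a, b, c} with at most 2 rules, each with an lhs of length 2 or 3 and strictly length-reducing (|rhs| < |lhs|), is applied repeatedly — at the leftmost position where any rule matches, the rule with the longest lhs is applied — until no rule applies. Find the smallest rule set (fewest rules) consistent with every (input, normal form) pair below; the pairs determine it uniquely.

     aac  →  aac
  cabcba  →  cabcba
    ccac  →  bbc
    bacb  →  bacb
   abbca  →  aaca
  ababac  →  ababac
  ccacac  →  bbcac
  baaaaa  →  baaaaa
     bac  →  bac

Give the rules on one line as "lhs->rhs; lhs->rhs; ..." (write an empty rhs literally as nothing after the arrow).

  | aac
  | cabcba
  | ccac => bbc
  | bacb

abb->aa; cca->bb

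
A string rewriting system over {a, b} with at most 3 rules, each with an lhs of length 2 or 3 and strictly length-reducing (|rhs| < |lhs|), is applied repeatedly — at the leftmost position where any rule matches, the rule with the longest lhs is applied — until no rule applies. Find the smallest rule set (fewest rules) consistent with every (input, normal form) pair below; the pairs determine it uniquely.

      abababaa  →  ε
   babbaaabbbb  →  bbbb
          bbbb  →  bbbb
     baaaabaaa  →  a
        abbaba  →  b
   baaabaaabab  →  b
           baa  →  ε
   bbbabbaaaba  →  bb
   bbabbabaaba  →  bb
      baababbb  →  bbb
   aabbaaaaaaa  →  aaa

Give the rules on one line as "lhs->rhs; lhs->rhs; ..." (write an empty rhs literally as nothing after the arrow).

ab->b; ba->; baa->

  | abababaa => bababaa => babaa => baa => ε
  | babbaaabbbb => bbaaabbbb => babbbb => bbbb
  | bbbb
  | baaaabaaa => aabaaa => abaaa => baaa => a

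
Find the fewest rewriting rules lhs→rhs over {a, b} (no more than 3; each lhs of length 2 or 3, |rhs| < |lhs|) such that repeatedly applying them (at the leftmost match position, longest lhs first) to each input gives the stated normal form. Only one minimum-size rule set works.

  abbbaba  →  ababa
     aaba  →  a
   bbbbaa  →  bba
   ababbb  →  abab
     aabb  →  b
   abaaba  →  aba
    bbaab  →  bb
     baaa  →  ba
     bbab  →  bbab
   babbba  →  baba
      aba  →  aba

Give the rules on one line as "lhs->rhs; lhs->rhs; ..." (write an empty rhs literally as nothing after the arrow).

  | abbbaba => ababa
  | aaba => a
  | bbbbaa => bbaa => bba
  | ababbb => abab

aa->a; aab->; bbb->b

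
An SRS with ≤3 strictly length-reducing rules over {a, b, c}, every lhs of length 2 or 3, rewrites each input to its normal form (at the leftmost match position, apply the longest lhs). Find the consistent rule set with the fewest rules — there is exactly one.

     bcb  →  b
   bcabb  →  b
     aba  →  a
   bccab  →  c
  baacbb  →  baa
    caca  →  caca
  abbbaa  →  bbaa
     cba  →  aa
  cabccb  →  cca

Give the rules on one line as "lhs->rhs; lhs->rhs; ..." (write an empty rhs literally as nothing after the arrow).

  | bcb => b
  | bcabb => abb => b
  | aba => a
  | bccab => cab => c

ab->; bc->; cb->a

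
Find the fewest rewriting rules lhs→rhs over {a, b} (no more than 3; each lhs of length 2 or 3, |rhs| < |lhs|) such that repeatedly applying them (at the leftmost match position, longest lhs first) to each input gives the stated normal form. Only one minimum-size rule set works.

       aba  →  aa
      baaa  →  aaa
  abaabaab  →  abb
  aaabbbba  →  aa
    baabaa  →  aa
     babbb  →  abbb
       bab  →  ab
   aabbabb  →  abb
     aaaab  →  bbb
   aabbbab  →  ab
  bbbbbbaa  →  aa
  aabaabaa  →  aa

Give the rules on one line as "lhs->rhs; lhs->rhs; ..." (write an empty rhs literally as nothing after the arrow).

aab->bb; ba->a

  | aba => aa
  | baaa => aaa
  | abaabaab => aaabaab => abbaab => abaab => aaab => abb
  | aaabbbba => abbbbba => abbbba => abbba => abba => aba => aa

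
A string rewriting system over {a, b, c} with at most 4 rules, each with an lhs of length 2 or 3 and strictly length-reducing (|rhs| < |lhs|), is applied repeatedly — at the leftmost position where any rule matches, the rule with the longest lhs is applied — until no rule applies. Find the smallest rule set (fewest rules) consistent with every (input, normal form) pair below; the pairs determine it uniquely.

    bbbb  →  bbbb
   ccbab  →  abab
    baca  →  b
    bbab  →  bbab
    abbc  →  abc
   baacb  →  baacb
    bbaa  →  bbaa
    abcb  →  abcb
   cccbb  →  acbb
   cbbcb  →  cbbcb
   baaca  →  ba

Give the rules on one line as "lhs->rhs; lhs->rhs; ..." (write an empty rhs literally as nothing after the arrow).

abb->ab; aca->; cc->a

  | bbbb
  | ccbab => abab
  | baca => b
  | bbab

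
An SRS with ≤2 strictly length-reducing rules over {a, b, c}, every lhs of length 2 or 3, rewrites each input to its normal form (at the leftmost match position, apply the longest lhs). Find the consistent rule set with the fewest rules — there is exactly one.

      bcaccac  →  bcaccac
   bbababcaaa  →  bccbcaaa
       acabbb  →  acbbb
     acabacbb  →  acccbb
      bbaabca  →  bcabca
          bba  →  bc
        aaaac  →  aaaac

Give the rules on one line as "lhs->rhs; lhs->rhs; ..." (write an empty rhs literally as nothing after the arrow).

  | bcaccac
  | bbababcaaa => bcbabcaaa => bccbcaaa
  | acabbb => acbbb
  | acabacbb => acbacbb => acccbb

aca->ac; ba->c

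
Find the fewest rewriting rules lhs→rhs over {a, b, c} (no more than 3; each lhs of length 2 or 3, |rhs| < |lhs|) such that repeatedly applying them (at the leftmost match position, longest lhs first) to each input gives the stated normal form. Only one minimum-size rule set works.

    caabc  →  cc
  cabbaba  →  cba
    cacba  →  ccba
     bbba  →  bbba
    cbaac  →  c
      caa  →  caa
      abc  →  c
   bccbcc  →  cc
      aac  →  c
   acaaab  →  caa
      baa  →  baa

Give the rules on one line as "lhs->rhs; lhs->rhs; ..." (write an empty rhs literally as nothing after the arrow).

  | caabc => cac => cc
  | cabbaba => cbaba => cba
  | cacba => ccba
  | bbba

ab->; ac->c; bc->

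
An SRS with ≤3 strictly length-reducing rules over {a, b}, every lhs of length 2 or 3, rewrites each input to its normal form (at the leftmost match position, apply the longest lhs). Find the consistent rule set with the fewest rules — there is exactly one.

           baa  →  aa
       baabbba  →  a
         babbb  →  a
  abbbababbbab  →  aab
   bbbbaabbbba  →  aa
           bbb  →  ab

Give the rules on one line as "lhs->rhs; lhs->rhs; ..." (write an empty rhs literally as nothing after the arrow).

abb->b; ba->a; bb->a

  | baa => aa
  | baabbba => aabbba => abba => ba => a
  | babbb => abbb => bb => a
  | abbbababbbab => bbababbbab => aababbbab => aaabbbab => aabbab => abab => aab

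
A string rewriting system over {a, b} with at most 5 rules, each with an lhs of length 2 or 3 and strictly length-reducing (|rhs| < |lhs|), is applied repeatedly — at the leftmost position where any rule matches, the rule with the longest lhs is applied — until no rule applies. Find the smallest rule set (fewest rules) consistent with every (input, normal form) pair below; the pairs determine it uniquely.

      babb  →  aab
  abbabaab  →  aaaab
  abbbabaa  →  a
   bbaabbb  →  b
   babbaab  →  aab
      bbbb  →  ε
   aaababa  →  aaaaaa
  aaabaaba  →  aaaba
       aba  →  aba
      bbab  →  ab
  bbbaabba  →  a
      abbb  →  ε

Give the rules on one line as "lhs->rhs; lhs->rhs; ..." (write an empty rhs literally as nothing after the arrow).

  | babb => aab
  | abbabaab => babaab => aaaab
  | abbbabaa => bbabaa => abaa => a
  | bbaabbb => aabbb => abb => b

abb->b; baa->; bab->aa; bb->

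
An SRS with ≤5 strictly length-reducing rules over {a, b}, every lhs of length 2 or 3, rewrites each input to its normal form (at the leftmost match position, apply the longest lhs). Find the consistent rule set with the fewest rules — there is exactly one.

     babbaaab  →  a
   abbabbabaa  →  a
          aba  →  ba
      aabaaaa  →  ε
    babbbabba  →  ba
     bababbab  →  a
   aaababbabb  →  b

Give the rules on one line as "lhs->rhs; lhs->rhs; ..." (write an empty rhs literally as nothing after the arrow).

aa->; aab->; ab->b; bb->a

  | babbaaab => bbbaaab => abaaab => baaab => bab => bb => a
  | abbabbabaa => bbabbabaa => aabbabaa => babaa => bbaa => aaa => a
  | aba => ba
  | aabaaaa => aaaa => aa => ε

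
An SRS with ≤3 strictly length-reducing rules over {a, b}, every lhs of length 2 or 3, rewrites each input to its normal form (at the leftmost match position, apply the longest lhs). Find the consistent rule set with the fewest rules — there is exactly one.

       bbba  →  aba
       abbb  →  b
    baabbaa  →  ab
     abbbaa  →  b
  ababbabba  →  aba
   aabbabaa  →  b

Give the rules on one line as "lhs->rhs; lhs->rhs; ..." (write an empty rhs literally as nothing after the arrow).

aa->; bb->a

  | bbba => aba
  | abbb => aab => b
  | baabbaa => bbbaa => abaa => ab
  | abbbaa => aabaa => baa => b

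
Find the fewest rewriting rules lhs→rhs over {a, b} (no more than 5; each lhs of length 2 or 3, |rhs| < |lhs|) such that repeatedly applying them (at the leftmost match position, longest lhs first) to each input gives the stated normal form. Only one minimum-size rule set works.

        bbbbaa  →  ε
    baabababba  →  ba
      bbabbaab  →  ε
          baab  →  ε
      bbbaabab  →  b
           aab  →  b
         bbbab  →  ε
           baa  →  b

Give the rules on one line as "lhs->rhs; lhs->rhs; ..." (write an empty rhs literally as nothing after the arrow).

  | bbbbaa => bbbaa => bbaa => aa => ε
  | baabababba => bbababba => ababba => abba => ba
  | bbabbaab => abbaab => baab => bb => ε
  | baab => bb => ε

aa->; ab->; bb->; bbb->bb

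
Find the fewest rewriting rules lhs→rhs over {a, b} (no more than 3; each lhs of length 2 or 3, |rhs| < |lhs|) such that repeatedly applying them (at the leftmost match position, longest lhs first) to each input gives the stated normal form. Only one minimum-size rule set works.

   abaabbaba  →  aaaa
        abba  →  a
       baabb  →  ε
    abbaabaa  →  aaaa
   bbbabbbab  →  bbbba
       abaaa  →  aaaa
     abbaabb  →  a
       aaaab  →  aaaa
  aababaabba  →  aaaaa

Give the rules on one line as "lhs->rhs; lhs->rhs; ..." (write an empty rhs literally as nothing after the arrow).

ab->a; abb->; baa->a

  | abaabbaba => aaabbaba => aaaba => aaaa
  | abba => a
  | baabb => abb => ε
  | abbaabaa => aabaa => aaaa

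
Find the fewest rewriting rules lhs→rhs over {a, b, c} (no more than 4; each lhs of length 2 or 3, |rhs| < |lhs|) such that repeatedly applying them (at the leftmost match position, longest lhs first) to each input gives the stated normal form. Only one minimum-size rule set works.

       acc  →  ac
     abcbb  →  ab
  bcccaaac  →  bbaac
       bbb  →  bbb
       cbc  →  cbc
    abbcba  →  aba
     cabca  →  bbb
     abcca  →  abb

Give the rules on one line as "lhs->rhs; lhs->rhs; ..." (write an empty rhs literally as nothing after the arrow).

  | acc => ac
  | abcbb => ab
  | bcccaaac => bccaaac => bcaaac => bbaac
  | bbb

bcb->; ca->b; cc->c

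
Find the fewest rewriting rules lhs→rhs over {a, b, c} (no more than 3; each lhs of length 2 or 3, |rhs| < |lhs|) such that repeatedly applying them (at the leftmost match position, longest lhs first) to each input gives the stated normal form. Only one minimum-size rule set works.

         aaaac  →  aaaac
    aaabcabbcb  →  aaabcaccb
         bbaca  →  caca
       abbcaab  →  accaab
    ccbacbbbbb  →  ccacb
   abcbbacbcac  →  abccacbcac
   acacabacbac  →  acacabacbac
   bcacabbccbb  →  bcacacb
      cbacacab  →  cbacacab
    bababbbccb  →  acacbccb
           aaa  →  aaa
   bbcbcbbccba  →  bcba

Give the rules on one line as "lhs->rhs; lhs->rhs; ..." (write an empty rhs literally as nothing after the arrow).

bab->ac; bb->c; ccc->b

  | aaaac
  | aaabcabbcb => aaabcaccb
  | bbaca => caca
  | abbcaab => accaab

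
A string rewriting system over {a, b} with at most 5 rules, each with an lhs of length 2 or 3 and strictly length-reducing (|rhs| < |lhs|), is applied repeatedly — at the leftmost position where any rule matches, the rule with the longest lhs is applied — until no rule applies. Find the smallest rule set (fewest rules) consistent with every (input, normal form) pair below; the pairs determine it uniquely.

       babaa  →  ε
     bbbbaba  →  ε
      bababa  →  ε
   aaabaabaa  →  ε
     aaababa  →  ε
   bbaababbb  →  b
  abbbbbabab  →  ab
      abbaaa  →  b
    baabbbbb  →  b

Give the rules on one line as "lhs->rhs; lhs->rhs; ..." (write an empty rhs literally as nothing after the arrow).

aa->b; ba->; baa->; bb->b

  | babaa => baa => ε
  | bbbbaba => bbbaba => bbaba => baba => ba => ε
  | bababa => baba => ba => ε
  | aaabaabaa => babaabaa => baabaa => baa => ε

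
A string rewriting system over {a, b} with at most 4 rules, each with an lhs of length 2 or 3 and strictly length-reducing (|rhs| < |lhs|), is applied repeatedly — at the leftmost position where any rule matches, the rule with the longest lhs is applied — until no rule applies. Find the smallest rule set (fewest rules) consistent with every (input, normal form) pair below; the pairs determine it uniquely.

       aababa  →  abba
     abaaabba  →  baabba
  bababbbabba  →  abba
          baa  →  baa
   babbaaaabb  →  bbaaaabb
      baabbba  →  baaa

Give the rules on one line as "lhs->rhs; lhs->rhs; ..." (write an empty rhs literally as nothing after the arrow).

  | aababa => abba
  | abaaabba => baabba
  | bababbbabba => babbbabba => bbbabba => abba
  | baa

aba->b; bab->b; bbb->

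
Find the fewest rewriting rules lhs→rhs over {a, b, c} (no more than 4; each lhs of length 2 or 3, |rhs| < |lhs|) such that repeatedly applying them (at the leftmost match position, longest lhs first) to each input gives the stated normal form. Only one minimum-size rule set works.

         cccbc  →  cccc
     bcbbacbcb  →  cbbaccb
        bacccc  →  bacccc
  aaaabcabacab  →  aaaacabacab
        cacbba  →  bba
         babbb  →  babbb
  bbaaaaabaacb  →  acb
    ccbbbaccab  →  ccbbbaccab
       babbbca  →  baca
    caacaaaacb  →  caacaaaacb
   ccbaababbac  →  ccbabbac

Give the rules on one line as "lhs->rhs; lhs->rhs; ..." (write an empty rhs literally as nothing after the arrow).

  | cccbc => cccc
  | bcbbacbcb => cbbacbcb => cbbaccb
  | bacccc
  | aaaabcabacab => aaaacabacab

baa->; bc->c; cac->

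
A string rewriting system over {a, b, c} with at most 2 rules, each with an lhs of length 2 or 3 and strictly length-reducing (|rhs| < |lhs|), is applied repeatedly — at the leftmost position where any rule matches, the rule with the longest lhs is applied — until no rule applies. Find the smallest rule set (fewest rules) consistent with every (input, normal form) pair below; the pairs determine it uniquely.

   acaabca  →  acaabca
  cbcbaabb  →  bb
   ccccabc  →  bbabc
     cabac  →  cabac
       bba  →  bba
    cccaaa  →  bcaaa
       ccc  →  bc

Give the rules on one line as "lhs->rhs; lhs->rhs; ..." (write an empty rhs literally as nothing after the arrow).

  | acaabca
  | cbcbaabb => cbabb => bb
  | ccccabc => bccabc => bbabc
  | cabac

cba->; cc->b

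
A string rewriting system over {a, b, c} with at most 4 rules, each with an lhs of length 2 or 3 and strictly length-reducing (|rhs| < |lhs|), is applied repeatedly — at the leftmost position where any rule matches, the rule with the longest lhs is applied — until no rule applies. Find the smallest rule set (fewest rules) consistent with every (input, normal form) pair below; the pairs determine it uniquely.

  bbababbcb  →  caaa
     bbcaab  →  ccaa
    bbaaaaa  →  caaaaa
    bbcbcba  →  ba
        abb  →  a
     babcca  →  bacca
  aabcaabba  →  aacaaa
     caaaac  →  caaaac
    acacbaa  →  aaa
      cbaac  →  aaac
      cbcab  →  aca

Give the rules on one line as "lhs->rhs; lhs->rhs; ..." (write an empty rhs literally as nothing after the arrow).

ab->a; bb->c; cac->; cb->a

  | bbababbcb => cababbcb => caabbcb => caabcb => caacb => caaa
  | bbcaab => ccaab => ccaa
  | bbaaaaa => caaaaa
  | bbcbcba => ccbcba => cacba => ba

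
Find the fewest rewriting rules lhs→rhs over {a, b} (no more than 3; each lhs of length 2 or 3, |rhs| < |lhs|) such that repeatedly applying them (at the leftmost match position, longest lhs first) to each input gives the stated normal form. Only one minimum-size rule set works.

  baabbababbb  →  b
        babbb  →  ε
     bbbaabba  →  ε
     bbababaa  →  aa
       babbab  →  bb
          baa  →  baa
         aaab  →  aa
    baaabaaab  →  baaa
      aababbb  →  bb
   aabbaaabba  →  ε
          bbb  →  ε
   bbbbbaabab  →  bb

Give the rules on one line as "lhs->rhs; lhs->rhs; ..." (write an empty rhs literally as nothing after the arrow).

ab->; aba->; bbb->

  | baabbababbb => babababbb => bbabbb => bbbb => b
  | babbb => bbb => ε
  | bbbaabba => aabba => aba => ε
  | bbababaa => bbbaa => aa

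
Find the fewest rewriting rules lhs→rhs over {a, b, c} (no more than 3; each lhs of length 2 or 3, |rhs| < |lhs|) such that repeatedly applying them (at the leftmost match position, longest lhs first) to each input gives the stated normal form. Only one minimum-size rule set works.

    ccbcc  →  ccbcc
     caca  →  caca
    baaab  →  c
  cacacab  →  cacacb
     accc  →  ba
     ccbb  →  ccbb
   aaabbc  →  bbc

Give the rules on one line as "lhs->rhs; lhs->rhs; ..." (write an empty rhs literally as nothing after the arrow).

  | ccbcc
  | caca
  | baaab => baab => bab => c
  | cacacab => cacacb

ab->b; bab->c; ccc->ba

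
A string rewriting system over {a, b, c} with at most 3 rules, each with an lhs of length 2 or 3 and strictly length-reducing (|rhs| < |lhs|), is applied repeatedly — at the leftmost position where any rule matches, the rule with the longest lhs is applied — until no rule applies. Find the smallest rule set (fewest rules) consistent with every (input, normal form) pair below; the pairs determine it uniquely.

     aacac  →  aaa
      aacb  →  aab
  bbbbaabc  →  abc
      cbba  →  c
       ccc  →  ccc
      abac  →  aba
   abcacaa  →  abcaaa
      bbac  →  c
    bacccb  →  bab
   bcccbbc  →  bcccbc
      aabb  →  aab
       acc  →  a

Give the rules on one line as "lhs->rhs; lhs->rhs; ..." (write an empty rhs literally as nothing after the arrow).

  | aacac => aaac => aaa
  | aacb => aab
  | bbbbaabc => bbbaabc => bbaabc => abc
  | cbba => c

ac->a; bb->b; bba->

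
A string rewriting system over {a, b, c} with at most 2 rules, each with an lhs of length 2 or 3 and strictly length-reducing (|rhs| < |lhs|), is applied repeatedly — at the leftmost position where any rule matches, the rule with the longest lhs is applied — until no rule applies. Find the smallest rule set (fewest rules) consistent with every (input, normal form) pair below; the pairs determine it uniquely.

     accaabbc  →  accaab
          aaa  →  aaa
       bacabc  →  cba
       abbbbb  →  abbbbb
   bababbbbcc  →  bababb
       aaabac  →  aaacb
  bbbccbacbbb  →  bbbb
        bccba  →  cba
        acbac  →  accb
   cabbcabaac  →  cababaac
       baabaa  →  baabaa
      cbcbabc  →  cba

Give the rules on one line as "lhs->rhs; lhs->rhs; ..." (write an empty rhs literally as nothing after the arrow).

bac->cb; bc->

  | accaabbc => accaab
  | aaa
  | bacabc => cbabc => cba
  | abbbbb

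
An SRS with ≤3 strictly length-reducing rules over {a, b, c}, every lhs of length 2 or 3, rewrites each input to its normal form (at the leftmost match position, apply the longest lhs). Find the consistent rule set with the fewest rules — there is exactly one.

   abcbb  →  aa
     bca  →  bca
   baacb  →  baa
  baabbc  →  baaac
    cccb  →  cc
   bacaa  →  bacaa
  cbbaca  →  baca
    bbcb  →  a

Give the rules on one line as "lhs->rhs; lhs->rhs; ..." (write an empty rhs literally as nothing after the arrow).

  | abcbb => abb => aa
  | bca
  | baacb => baa
  | baabbc => baaac

bb->a; cb->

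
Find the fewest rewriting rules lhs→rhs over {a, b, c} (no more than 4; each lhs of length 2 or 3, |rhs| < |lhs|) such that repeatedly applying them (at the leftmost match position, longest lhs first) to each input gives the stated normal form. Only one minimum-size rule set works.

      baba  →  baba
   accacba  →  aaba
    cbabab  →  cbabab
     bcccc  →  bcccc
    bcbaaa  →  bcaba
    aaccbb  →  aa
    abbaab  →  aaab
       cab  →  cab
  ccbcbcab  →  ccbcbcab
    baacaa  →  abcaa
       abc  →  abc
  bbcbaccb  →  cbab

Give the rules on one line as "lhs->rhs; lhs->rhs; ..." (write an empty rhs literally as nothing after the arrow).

  | baba
  | accacba => acacba => aacba => aaba
  | cbabab
  | bcccc

ac->a; baa->ab; bb->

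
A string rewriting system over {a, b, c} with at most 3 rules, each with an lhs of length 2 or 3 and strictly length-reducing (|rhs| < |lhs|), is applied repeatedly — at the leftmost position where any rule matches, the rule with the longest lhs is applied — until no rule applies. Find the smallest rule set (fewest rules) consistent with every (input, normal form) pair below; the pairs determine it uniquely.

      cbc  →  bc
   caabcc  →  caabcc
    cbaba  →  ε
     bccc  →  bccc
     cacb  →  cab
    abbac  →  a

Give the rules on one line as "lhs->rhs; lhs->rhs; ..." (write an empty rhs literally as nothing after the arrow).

  | cbc => bc
  | caabcc
  | cbaba => baba => ba => ε
  | bccc

ba->; bac->a; cb->b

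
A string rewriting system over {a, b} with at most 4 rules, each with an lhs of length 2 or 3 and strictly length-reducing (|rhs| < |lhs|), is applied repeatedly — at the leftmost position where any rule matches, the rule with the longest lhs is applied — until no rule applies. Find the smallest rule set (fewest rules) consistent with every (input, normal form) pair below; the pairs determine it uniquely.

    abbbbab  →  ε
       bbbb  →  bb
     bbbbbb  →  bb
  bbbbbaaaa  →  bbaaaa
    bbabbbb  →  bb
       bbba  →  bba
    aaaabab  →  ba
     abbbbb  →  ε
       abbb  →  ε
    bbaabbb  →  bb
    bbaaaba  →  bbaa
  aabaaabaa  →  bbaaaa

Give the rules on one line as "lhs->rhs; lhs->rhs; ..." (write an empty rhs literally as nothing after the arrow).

aab->ba; ab->; abb->ab; bbb->bb

  | abbbbab => abbbab => abbab => abab => ab => ε
  | bbbb => bbb => bb
  | bbbbbb => bbbbb => bbbb => bbb => bb
  | bbbbbaaaa => bbbbaaaa => bbbaaaa => bbaaaa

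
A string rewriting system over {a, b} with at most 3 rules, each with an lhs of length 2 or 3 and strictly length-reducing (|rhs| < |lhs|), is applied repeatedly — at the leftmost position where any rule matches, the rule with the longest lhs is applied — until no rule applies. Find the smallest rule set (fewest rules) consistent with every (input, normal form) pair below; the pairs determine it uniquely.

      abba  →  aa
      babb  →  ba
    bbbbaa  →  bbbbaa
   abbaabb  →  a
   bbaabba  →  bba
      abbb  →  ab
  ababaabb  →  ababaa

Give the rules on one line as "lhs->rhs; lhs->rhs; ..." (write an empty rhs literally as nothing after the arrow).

aaa->a; abb->a

  | abba => aa
  | babb => ba
  | bbbbaa
  | abbaabb => aaabb => abb => a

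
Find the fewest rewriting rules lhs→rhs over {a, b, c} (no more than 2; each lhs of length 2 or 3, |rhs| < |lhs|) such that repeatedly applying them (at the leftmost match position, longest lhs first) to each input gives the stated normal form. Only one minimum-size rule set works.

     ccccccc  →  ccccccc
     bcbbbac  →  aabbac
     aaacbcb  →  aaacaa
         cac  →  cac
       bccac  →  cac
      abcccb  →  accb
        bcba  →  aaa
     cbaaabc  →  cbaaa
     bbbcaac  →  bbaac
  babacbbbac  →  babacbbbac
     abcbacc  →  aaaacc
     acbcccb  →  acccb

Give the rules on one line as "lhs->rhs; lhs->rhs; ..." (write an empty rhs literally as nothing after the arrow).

  | ccccccc
  | bcbbbac => aabbac
  | aaacbcb => aaacaa
  | cac

bc->; bcb->aa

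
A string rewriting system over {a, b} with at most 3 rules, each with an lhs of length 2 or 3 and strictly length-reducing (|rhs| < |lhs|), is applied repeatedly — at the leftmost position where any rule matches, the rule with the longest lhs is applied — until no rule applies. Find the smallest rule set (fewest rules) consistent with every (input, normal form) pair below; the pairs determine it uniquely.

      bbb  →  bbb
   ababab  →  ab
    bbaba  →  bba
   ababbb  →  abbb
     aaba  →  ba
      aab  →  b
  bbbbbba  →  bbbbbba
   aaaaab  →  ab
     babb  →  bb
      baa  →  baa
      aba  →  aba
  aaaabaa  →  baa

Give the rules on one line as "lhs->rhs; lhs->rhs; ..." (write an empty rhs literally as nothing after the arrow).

  | bbb
  | ababab => abab => ab
  | bbaba => bba
  | ababbb => abbb

aab->b; bab->b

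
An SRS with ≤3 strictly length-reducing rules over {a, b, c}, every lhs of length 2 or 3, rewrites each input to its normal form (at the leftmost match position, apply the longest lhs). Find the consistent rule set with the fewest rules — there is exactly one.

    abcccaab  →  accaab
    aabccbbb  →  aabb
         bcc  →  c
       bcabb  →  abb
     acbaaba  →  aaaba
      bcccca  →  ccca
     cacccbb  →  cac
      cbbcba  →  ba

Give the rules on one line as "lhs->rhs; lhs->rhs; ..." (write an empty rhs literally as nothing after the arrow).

bc->; cb->

  | abcccaab => accaab
  | aabccbbb => aacbbb => aabb
  | bcc => c
  | bcabb => abb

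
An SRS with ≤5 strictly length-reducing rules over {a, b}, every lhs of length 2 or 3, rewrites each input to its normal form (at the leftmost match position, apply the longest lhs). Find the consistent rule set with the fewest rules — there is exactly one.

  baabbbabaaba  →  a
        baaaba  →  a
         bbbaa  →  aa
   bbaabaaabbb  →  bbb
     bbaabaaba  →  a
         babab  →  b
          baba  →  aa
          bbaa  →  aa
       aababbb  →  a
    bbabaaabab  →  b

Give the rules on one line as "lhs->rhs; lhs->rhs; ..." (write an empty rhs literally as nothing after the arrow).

  | baabbbabaaba => aabbbabaaba => bbbabaaba => bbabaaba => babaaba => abaaba => aaaba => ba => a
  | baaaba => aaaba => ba => a
  | bbbaa => bbaa => baa => aa
  | bbaabaaabbb => baabaaabbb => aabaaabbb => baaabbb => aaabbb => bbb

aaa->; aab->b; ab->a; ba->a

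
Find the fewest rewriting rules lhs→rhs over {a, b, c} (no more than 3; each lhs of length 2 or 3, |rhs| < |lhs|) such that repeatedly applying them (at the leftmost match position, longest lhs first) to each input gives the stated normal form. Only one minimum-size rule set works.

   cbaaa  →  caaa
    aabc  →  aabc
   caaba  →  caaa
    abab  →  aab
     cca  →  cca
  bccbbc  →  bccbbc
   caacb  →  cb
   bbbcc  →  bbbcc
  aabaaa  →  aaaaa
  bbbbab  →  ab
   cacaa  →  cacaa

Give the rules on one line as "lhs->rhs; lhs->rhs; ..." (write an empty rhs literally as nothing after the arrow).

  | cbaaa => caaa
  | aabc
  | caaba => caaa
  | abab => aab

aac->; ba->a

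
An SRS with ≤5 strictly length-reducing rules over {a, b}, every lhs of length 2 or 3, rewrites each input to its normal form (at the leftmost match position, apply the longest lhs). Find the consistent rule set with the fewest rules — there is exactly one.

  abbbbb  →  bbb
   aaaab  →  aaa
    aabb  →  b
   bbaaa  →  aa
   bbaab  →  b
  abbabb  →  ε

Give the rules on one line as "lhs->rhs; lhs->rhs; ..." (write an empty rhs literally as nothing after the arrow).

  | abbbbb => bbb
  | aaaab => aaa
  | aabb => ab => b
  | bbaaa => aa

aab->a; ab->b; abb->; bba->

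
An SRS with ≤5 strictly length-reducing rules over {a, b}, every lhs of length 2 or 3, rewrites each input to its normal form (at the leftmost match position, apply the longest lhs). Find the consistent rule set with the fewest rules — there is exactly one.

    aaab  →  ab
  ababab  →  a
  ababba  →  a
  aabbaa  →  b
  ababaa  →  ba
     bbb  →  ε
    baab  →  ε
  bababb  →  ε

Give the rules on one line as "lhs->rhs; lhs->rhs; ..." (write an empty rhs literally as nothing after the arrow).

aa->b; bab->ab; bb->a; bbb->

  | aaab => bab => ab
  | ababab => aabab => bbab => aab => bb => a
  | ababba => aabba => bbba => a
  | aabbaa => bbbaa => aa => b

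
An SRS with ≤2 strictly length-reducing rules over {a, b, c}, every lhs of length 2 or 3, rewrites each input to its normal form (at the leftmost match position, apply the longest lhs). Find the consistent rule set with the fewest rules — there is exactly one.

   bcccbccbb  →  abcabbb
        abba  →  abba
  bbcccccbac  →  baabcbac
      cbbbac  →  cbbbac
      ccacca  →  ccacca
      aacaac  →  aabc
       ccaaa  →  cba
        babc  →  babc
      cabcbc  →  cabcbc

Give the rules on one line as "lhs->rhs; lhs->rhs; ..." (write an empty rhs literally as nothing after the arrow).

bcc->ab; caa->b

  | bcccbccbb => abcbccbb => abcabbb
  | abba
  | bbcccccbac => babcccbac => baabcbac
  | cbbbac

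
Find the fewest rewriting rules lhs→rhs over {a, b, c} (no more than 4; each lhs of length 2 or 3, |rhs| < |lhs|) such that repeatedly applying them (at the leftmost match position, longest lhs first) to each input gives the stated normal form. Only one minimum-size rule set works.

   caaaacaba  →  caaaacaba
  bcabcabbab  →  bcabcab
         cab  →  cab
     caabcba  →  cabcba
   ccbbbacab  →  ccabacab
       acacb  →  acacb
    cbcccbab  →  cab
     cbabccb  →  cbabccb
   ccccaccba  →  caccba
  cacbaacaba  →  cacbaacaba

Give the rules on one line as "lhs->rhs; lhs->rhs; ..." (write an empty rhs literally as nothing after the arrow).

  | caaaacaba
  | bcabcabbab => bcabcaaab => bcabcaab => bcabcab
  | cab
  | caabcba => cabcba

aab->ab; bb->a; ccc->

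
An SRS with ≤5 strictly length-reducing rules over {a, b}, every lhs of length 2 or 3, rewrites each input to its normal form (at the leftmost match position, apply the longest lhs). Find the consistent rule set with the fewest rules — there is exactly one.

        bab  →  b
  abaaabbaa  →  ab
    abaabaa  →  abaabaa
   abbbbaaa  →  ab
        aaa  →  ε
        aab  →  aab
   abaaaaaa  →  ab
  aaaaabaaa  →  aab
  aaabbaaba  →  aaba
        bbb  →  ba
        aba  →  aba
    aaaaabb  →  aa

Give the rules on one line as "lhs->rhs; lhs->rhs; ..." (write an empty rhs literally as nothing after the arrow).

  | bab => b
  | abaaabbaa => abbbaa => abaaa => ab
  | abaabaa
  | abbbbaaa => ababaaa => abaaa => ab

aaa->; bab->b; bb->; bbb->ba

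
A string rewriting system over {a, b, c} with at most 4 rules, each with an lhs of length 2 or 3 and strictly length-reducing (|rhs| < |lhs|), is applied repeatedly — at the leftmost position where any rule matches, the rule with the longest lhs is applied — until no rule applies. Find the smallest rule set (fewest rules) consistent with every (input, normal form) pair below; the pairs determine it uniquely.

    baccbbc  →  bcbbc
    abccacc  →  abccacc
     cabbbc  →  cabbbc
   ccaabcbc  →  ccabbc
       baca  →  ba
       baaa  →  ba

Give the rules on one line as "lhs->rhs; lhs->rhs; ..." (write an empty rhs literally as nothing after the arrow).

aa->a; bac->b; cbc->bc

  | baccbbc => bcbbc
  | abccacc
  | cabbbc
  | ccaabcbc => ccabcbc => ccabbc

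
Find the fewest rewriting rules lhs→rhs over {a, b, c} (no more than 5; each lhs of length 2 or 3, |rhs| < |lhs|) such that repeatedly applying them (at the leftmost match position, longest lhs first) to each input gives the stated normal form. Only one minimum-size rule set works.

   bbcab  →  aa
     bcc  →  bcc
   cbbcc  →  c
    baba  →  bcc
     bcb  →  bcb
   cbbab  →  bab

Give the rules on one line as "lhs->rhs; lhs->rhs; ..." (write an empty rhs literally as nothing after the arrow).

aba->cc; bb->a; ca->b; cac->

  | bbcab => acab => abb => aa
  | bcc
  | cbbcc => cacc => c
  | baba => bcc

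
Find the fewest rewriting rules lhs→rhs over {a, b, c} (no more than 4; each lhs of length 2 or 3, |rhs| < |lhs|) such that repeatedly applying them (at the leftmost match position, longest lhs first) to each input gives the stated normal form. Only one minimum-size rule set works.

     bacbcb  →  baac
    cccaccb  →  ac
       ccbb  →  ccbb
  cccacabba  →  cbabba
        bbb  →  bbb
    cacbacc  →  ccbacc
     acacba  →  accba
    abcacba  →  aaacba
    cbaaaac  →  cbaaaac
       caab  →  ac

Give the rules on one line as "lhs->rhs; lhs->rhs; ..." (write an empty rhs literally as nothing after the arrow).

bc->a; ca->c; cab->ac; cca->cb

  | bacbcb => bacab => baac
  | cccaccb => ccbccb => ccacb => cbcb => cab => ac
  | ccbb
  | cccacabba => ccbcabba => ccaabba => cbabba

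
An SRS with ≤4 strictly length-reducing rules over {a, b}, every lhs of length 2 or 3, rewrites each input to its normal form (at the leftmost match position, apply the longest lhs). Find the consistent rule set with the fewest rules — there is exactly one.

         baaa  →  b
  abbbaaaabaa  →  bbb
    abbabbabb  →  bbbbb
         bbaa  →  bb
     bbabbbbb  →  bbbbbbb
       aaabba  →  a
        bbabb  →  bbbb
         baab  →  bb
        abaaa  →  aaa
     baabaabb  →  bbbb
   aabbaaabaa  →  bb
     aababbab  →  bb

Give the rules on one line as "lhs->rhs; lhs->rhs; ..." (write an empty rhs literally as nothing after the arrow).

aab->; ab->; ba->b

  | baaa => baa => ba => b
  | abbbaaaabaa => bbaaaabaa => bbaaabaa => bbaabaa => bbabaa => bbbaa => bbba => bbb
  | abbabbabb => babbabb => bbbabb => bbbbb
  | bbaa => bba => bb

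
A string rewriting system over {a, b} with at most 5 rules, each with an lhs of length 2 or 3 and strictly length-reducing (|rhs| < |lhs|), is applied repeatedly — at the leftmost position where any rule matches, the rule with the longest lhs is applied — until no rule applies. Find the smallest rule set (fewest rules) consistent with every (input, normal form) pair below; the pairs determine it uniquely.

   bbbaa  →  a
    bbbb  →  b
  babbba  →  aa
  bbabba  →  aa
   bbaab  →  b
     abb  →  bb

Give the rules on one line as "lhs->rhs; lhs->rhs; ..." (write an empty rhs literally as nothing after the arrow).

  | bbbaa => aaa => a
  | bbbb => ab => b
  | babbba => bbba => aa
  | bbabba => bbba => aa

aaa->a; ab->b; ba->; bbb->a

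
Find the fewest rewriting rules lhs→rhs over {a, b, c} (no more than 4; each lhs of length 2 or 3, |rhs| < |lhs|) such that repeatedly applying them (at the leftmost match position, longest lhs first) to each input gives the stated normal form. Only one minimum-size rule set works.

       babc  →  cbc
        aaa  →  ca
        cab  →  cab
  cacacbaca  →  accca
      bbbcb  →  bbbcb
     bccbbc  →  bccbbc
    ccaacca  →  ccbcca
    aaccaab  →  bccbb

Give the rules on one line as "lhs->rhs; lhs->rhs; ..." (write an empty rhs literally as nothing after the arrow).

aa->b; aaa->ca; ba->c; cac->

  | babc => cbc
  | aaa => ca
  | cab
  | cacacbaca => acbaca => accca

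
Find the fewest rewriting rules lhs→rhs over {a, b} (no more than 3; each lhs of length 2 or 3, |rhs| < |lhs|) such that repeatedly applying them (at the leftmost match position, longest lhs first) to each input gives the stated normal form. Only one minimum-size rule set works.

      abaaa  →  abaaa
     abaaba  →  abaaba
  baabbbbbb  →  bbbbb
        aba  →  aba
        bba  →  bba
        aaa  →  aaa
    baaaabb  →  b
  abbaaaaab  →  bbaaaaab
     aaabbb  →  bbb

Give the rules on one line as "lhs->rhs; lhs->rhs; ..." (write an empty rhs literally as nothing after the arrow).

  | abaaa
  | abaaba
  | baabbbbbb => babbbbbb => bbbbb
  | aba

abb->bb; bab->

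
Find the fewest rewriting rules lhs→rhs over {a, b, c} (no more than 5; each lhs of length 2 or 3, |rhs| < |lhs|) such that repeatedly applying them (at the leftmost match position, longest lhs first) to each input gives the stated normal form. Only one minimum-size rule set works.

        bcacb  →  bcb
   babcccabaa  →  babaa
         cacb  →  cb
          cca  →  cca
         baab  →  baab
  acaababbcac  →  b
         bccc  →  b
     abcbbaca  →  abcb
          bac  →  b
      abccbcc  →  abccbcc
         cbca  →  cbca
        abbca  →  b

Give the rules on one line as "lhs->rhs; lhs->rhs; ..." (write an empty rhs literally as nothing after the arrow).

ac->; aca->b; bb->; ccc->ac

  | bcacb => bcb
  | babcccabaa => babacabaa => babbbaa => babaa
  | cacb => cb
  | cca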